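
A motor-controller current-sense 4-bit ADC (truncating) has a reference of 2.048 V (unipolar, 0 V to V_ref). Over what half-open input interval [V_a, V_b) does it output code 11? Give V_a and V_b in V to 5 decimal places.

LSB = 2.048/2^4 = 128.000 mV.
V_a = V_low + 11·LSB = 1.408 V; V_b = V_low + 12·LSB = 1.536 V.

[1.40800 V, 1.53600 V)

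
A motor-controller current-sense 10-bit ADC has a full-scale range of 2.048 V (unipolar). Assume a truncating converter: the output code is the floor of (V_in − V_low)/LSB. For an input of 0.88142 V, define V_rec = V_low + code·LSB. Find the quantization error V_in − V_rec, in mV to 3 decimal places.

1.420 mV

LSB = 2.048/2^10 = 2.000 mV.
Scaled input = 440.7100 LSBs, so code = 440.
V_rec = 0 + 440·0.002 = 0.88 V.
Difference: 0.00142 V → 1.420 mV.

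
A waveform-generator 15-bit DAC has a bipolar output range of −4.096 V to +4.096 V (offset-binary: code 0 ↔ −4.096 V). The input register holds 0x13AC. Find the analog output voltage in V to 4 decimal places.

LSB = 8.192 V / 2^15 = 250.00 µV.
Code 0x13AC = 5036 decimal.
V_out = (−4.096) + 5036 × 0.00025 V = -2.837 V.

-2.8370 V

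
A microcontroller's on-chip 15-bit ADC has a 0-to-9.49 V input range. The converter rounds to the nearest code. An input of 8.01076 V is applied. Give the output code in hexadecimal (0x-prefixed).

Full-scale span = 9.49 V; LSB = 9.49/2^15 = 289.61 µV.
(V_in − V_low)/LSB = (8.01076 − 0) / 0.000289612 = 27660.335.
So the output code is 27660.
In hexadecimal (0x-prefixed): 0x6C0C.

code 0x6C0C (decimal 27660)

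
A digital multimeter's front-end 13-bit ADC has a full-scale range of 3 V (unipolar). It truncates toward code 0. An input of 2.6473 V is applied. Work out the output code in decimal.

Full-scale span = 3 V; LSB = 3/2^13 = 366.21 µV.
Input sits at 7228.894 steps above V_low.
So the output code is 7228.

code 7228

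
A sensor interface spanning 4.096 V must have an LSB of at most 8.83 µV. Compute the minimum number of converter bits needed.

19 bits

Number of steps required ≥ 4.096 V / 8.83 µV = 463873.16.
Need 2^N ≥ 463873.16; 2^18 = 262144, 2^19 = 524288.
Minimum N = 19.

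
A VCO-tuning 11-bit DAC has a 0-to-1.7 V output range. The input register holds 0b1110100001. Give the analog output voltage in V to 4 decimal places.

0.7711 V

LSB = 1.7 V / 2^11 = 0.830 mV.
Code 0b1110100001 = 929 decimal.
V_out = 0 + 929 × 0.000830078 V = 0.771143 V.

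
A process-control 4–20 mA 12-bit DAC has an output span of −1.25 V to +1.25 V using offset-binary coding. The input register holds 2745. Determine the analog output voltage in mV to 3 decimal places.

LSB = 2.5 V / 2^12 = 0.610 mV.
V_out = (−1.25) + 2745 × 0.000610352 V = 0.425415 V.
= 425.415 mV.

425.415 mV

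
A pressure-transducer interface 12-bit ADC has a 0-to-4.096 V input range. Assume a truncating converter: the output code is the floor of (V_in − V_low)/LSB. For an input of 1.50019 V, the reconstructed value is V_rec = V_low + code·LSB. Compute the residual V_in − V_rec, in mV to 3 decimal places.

0.190 mV

LSB = 4.096/2^12 = 1.000 mV.
Scaled input = 1500.1900 LSBs, so code = 1500.
V_rec = 0 + 1500·0.001 = 1.5 V.
V_in − V_rec = 0.00019 V = 0.190 mV.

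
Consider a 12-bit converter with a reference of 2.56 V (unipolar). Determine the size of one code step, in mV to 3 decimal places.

Full-scale span = 2.56 V.
LSB = 2.56 / 2^12 = 2.56 / 4096 = 0.000625 V = 0.625 mV.

0.625 mV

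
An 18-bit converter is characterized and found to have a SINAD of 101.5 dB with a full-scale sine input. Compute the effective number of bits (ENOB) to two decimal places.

16.57 bits

ENOB = (SINAD − 1.76) / 6.02 = (101.5 − 1.76)/6.02 = 16.568.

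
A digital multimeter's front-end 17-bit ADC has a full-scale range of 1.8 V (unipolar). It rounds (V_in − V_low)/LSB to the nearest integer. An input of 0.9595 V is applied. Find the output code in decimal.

Full-scale span = 1.8 V; LSB = 1.8/2^17 = 13.73 µV.
(V_in − V_low)/LSB = (0.9595 − 0) / 1.37329e-05 = 69868.658.
So the output code is 69869.

code 69869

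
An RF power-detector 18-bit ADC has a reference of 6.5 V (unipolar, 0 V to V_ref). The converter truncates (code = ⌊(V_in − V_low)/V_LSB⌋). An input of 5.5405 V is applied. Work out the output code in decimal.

LSB = 6.5 V / 262144 = 24.80 µV.
(5.5405 − 0) / 2.47955e-05 = 223447.513 LSBs.
So the output code is 223447.

code 223447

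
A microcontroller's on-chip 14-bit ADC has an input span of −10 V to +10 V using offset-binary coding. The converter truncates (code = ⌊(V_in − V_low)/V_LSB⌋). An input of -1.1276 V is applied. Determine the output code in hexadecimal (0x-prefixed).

With 16384 levels over 20 V, one step is 1.221 mV.
Input sits at 7268.270 steps above V_low.
So the output code is 7268.
In hexadecimal (0x-prefixed): 0x1C64.

code 0x1C64 (decimal 7268)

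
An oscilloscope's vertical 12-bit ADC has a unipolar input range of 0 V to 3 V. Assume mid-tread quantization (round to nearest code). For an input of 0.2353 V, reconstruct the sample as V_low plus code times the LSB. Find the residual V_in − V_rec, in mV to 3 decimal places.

LSB = 3/2^12 = 0.732 mV.
(0.2353 − 0)/0.000732422 = 321.2629; round gives code 321.
Code 321 maps back to 0 + 321×0.000732422 V = 0.23510742 V.
Error = 0.2353 − 0.23510742 = 0.000192578 V = 0.193 mV.

0.193 mV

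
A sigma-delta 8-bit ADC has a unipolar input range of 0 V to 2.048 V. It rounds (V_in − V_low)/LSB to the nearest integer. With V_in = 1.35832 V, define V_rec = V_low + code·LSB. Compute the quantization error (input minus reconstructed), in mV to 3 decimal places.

-1.680 mV

Step size: 2.048 V ÷ 2^8 = 8.000 mV.
(1.35832 − 0)/0.008 = 169.7900; round gives code 170.
V_rec = 0 + 170·0.008 = 1.36 V.
Difference: -0.00168 V → -1.680 mV.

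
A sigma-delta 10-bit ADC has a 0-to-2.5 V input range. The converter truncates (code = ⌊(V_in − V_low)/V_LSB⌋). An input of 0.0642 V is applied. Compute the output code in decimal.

code 26

Full-scale span = 2.5 V; LSB = 2.5/2^10 = 2.441 mV.
Input sits at 26.296 steps above V_low.
So the output code is 26.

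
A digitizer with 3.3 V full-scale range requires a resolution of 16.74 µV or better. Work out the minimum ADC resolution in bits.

18 bits

Number of steps required ≥ 3.3 V / 16.74 µV = 197132.62.
Need 2^N ≥ 197132.62; 2^17 = 131072, 2^18 = 262144.
Minimum N = 18.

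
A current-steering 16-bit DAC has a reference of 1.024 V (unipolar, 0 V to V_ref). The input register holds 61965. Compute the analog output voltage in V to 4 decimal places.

LSB = 1.024 V / 2^16 = 15.62 µV.
V_out = 0 + 61965 × 1.5625e-05 V = 0.968203 V.

0.9682 V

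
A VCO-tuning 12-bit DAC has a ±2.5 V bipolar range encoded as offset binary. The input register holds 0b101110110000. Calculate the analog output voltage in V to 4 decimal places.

LSB = 5 V / 2^12 = 1.221 mV.
Code 0b101110110000 = 2992 decimal.
V_out = (−2.5) + 2992 × 0.0012207 V = 1.15234 V.

1.1523 V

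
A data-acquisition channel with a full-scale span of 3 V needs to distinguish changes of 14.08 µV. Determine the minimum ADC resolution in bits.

Number of steps required ≥ 3 V / 14.08 µV = 213068.18.
Need 2^N ≥ 213068.18; 2^17 = 131072, 2^18 = 262144.
Minimum N = 18.

18 bits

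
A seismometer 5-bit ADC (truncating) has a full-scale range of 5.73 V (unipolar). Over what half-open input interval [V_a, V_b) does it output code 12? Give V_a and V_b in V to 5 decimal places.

LSB = 5.73/2^5 = 179.062 mV.
V_a = V_low + 12·LSB = 2.14875 V; V_b = V_low + 13·LSB = 2.32781 V.

[2.14875 V, 2.32781 V)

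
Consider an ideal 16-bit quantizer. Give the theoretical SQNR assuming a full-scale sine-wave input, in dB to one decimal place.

98.1 dB

SNR ≈ 6.02·N + 1.76 dB = 6.02·16 + 1.76 = 98.08 dB.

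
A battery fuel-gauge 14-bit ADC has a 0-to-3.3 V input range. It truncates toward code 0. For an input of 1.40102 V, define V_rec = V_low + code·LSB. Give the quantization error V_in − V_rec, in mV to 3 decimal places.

0.172 mV

One LSB is 3.3 V / 16384 = 201.42 µV.
(V_in − V_low)/LSB = (1.40102 − 0)/0.000201416 = 6955.8520 → code 6955 (floor).
V_rec = 0 + 6955·0.000201416 = 1.4008484 V.
Error = 1.40102 − 1.4008484 = 0.000171611 V = 0.172 mV.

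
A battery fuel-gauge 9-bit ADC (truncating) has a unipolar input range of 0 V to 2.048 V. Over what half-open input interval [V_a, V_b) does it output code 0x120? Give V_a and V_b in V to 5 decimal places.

[1.15200 V, 1.15600 V)

LSB = 2.048/2^9 = 4.000 mV.
Code 0x120 = 288 decimal.
V_a = V_low + 288·LSB = 1.152 V; V_b = V_low + 289·LSB = 1.156 V.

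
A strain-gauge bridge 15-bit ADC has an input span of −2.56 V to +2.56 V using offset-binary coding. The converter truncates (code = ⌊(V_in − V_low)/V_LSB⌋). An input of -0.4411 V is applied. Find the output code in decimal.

code 13560

Full-scale span = 5.12 V; LSB = 5.12/2^15 = 156.25 µV.
(V_in − V_low)/LSB = (-0.4411 − (−2.56)) / 0.00015625 = 13560.960.
⌊·⌋(13560.960) = 13560.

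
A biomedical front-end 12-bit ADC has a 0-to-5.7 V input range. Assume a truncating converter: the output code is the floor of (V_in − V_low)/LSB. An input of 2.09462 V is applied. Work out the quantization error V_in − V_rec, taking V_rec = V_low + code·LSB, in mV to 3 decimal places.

Step size: 5.7 V ÷ 2^12 = 1.392 mV.
(V_in − V_low)/LSB = (2.09462 − 0)/0.0013916 = 1505.1866 → code 1505 (floor).
Reconstructed: 2.0943604 V.
Difference: 0.000259648 V → 0.260 mV.

0.260 mV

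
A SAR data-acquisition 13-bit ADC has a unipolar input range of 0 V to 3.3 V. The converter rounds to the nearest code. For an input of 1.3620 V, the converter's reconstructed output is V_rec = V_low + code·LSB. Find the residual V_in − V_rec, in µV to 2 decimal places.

24.90 µV

LSB = 3.3/2^13 = 402.83 µV.
(1.3620 − 0)/0.000402832 = 3381.0618; round gives code 3381.
Code 3381 maps back to 0 + 3381×0.000402832 V = 1.3619751 V.
Error = 1.3620 − 1.3619751 = 2.49023e-05 V = 24.90 µV.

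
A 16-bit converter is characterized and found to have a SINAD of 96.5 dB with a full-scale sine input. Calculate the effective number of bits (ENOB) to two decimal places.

15.74 bits

ENOB = (SINAD − 1.76) / 6.02 = (96.5 − 1.76)/6.02 = 15.738.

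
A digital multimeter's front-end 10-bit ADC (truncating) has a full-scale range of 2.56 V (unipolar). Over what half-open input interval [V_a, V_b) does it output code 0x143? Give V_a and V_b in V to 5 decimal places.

[0.80750 V, 0.81000 V)

LSB = 2.56/2^10 = 2.500 mV.
Code 0x143 = 323 decimal.
V_a = V_low + 323·LSB = 0.8075 V; V_b = V_low + 324·LSB = 0.81 V.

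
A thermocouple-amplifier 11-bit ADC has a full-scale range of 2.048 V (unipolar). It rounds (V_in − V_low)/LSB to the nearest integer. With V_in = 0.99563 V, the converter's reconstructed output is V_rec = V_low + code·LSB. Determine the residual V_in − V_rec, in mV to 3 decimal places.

-0.370 mV

Step size: 2.048 V ÷ 2^11 = 1.000 mV.
(0.99563 − 0)/0.001 = 995.6300; round gives code 996.
Code 996 maps back to 0 + 996×0.001 V = 0.996 V.
V_in − V_rec = -0.00037 V = -0.370 mV.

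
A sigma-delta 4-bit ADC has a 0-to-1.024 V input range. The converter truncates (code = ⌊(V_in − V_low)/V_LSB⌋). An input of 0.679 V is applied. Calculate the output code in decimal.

code 10

With 16 levels over 1.024 V, one step is 64.000 mV.
(0.679 − 0) / 0.064 = 10.609 LSBs.
⌊·⌋(10.609) = 10.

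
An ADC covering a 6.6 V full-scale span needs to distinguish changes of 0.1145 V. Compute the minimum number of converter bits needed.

Number of steps required ≥ 6.6 V / 0.1145 V = 57.64.
Need 2^N ≥ 57.64; 2^5 = 32, 2^6 = 64.
Minimum N = 6.

6 bits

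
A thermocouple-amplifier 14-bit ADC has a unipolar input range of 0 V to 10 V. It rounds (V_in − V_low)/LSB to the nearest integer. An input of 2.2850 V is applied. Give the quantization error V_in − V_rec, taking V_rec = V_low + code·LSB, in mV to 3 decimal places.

-0.156 mV

One LSB is 10 V / 16384 = 0.610 mV.
(V_in − V_low)/LSB = (2.2850 − 0)/0.000610352 = 3743.7440 → code 3744 (round).
V_rec = 0 + 3744·0.000610352 = 2.2851562 V.
Error = 2.2850 − 2.2851562 = -0.00015625 V = -0.156 mV.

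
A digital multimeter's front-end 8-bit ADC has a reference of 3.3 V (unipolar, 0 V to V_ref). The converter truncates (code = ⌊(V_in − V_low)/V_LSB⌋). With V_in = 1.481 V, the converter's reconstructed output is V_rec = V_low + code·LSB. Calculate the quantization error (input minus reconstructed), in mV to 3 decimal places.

LSB = 3.3/2^8 = 12.891 mV.
(1.481 − 0)/0.0128906 = 114.8897; ⌊·⌋ gives code 114.
V_rec = 0 + 114·0.0128906 = 1.4695312 V.
V_in − V_rec = 0.0114687 V = 11.469 mV.

11.469 mV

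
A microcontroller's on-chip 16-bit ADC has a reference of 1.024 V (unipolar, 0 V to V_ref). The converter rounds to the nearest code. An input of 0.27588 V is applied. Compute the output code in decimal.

Full-scale span = 1.024 V; LSB = 1.024/2^16 = 15.62 µV.
Input sits at 17656.320 steps above V_low.
Round → code 17656.

code 17656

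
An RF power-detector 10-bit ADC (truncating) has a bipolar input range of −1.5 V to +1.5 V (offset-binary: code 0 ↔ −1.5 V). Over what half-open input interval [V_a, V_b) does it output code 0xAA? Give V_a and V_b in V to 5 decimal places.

[-1.00195 V, -0.99902 V)

LSB = 3/2^10 = 2.930 mV.
Code 0xAA = 170 decimal.
V_a = V_low + 170·LSB = -1.00195 V; V_b = V_low + 171·LSB = -0.999023 V.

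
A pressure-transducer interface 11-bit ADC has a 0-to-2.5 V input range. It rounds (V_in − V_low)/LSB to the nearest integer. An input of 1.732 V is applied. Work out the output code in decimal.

With 2048 levels over 2.5 V, one step is 1.221 mV.
(V_in − V_low)/LSB = (1.732 − 0) / 0.0012207 = 1418.854.
round(1418.854) = 1419.

code 1419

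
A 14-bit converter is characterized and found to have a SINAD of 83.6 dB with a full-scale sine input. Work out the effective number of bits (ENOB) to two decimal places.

13.59 bits

ENOB = (SINAD − 1.76) / 6.02 = (83.6 − 1.76)/6.02 = 13.595.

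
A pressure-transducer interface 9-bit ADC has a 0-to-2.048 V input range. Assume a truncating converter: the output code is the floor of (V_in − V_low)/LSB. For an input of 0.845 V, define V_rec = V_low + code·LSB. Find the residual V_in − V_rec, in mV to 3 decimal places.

LSB = 2.048/2^9 = 4.000 mV.
(V_in − V_low)/LSB = (0.845 − 0)/0.004 = 211.2500 → code 211 (floor).
V_rec = 0 + 211·0.004 = 0.844 V.
V_in − V_rec = 0.001 V = 1.000 mV.

1.000 mV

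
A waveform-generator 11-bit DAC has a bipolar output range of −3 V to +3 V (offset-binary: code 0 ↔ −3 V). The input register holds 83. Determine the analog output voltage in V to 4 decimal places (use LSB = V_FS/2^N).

-2.7568 V

LSB = 6 V / 2^11 = 2.930 mV.
V_out = (−3) + 83 × 0.00292969 V = -2.75684 V.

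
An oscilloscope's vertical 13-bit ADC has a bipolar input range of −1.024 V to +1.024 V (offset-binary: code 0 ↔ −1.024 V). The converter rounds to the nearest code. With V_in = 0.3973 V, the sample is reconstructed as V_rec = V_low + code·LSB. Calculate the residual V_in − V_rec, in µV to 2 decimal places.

Step size: 2.048 V ÷ 2^13 = 250.00 µV.
(V_in − V_low)/LSB = (0.3973 − (−1.024))/0.00025 = 5685.2000 → code 5685 (round).
V_rec = (−1.024) + 5685·0.00025 = 0.39725 V.
V_in − V_rec = 5e-05 V = 50.00 µV.

50.00 µV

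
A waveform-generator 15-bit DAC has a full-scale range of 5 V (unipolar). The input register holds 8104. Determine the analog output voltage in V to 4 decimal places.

LSB = 5 V / 2^15 = 152.59 µV.
V_out = 0 + 8104 × 0.000152588 V = 1.23657 V.

1.2366 V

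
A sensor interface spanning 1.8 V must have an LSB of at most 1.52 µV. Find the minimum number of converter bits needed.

21 bits

Number of steps required ≥ 1.8 V / 1.52 µV = 1184210.53.
Need 2^N ≥ 1184210.53; 2^20 = 1048576, 2^21 = 2097152.
Minimum N = 21.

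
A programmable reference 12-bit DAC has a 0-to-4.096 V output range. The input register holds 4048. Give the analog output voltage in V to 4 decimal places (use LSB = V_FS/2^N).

LSB = 4.096 V / 2^12 = 1.000 mV.
V_out = 0 + 4048 × 0.001 V = 4.048 V.

4.0480 V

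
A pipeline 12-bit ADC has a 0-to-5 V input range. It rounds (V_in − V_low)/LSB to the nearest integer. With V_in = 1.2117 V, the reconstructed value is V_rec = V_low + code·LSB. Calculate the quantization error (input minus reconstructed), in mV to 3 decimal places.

-0.458 mV

Step size: 5 V ÷ 2^12 = 1.221 mV.
(1.2117 − 0)/0.0012207 = 992.6246; round gives code 993.
Reconstructed: 1.2121582 V.
Difference: -0.000458203 V → -0.458 mV.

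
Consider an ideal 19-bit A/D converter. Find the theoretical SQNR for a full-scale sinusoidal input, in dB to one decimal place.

116.1 dB

SNR ≈ 6.02·N + 1.76 dB = 6.02·19 + 1.76 = 116.14 dB.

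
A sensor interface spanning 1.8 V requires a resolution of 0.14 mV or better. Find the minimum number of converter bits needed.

Number of steps required ≥ 1.8 V / 0.14 mV = 12857.14.
Need 2^N ≥ 12857.14; 2^13 = 8192, 2^14 = 16384.
Minimum N = 14.

14 bits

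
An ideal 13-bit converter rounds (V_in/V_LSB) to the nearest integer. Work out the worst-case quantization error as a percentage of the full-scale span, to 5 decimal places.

Rounding → worst-case error = ½ LSB = V_FS/2^14, so 100/16384 = 0.00610352 % of full scale.

0.00610 %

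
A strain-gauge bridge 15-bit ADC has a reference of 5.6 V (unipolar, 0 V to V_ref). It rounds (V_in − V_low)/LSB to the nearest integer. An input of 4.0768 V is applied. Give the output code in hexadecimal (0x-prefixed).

code 0x5D2F (decimal 23855)

LSB = 5.6 V / 32768 = 170.90 µV.
(4.0768 − 0) / 0.000170898 = 23855.104 LSBs.
So the output code is 23855.
In hexadecimal (0x-prefixed): 0x5D2F.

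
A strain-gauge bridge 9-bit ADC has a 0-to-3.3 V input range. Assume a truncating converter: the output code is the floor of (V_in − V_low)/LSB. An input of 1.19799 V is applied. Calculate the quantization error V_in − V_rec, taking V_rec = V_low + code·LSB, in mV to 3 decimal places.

Step size: 3.3 V ÷ 2^9 = 6.445 mV.
(V_in − V_low)/LSB = (1.19799 − 0)/0.00644531 = 185.8700 → code 185 (floor).
V_rec = 0 + 185·0.00644531 = 1.1923828 V.
Error = 1.19799 − 1.1923828 = 0.00560719 V = 5.607 mV.

5.607 mV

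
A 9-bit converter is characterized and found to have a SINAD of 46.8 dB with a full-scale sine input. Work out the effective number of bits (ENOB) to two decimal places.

ENOB = (SINAD − 1.76) / 6.02 = (46.8 − 1.76)/6.02 = 7.482.

7.48 bits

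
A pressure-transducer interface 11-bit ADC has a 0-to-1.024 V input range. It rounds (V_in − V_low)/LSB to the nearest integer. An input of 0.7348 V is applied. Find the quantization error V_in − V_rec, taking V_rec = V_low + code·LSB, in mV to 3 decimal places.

Step size: 1.024 V ÷ 2^11 = 0.500 mV.
(V_in − V_low)/LSB = (0.7348 − 0)/0.0005 = 1469.6000 → code 1470 (round).
Code 1470 maps back to 0 + 1470×0.0005 V = 0.735 V.
Difference: -0.0002 V → -0.200 mV.

-0.200 mV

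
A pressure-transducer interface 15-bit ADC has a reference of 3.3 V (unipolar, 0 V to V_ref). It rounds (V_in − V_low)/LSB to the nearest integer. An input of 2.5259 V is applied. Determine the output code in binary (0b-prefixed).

code 0b110000111111001 (decimal 25081)

Full-scale span = 3.3 V; LSB = 3.3/2^15 = 100.71 µV.
(2.5259 − 0) / 0.000100708 = 25081.422 LSBs.
round(25081.422) = 25081.
In binary (0b-prefixed): 0b110000111111001.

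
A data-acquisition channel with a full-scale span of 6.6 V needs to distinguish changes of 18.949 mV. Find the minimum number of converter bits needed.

9 bits

Number of steps required ≥ 6.6 V / 18.949 mV = 348.30.
Need 2^N ≥ 348.30; 2^8 = 256, 2^9 = 512.
Minimum N = 9.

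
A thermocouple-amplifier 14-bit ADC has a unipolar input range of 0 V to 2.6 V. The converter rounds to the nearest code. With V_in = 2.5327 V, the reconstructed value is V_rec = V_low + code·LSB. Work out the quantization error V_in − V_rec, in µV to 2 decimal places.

Step size: 2.6 V ÷ 2^14 = 158.69 µV.
Scaled input = 15959.9065 LSBs, so code = 15960.
Reconstructed: 2.5327148 V.
Error = 2.5327 − 2.5327148 = -1.48437e-05 V = -14.84 µV.

-14.84 µV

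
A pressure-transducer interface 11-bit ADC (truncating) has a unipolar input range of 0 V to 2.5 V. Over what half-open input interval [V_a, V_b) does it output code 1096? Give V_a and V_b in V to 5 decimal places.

[1.33789 V, 1.33911 V)

LSB = 2.5/2^11 = 1.221 mV.
V_a = V_low + 1096·LSB = 1.33789 V; V_b = V_low + 1097·LSB = 1.33911 V.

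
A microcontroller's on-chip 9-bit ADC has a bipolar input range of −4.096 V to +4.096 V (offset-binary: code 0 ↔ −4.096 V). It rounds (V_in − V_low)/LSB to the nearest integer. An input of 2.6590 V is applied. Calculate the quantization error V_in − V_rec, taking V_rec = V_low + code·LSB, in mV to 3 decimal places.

3.000 mV

One LSB is 8.192 V / 512 = 16.000 mV.
Scaled input = 422.1875 LSBs, so code = 422.
V_rec = (−4.096) + 422·0.016 = 2.656 V.
Error = 2.6590 − 2.656 = 0.003 V = 3.000 mV.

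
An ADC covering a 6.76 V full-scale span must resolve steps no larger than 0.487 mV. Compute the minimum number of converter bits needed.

Number of steps required ≥ 6.76 V / 0.487 mV = 13880.90.
Need 2^N ≥ 13880.90; 2^13 = 8192, 2^14 = 16384.
Minimum N = 14.

14 bits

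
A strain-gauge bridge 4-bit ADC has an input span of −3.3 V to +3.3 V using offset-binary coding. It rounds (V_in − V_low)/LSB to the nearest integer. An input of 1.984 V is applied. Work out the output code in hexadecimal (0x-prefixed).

LSB = 6.6 V / 16 = 412.500 mV.
Input sits at 12.810 steps above V_low.
So the output code is 13.
In hexadecimal (0x-prefixed): 0xD.

code 0xD (decimal 13)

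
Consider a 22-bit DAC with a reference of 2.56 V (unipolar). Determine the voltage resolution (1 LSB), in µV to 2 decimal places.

0.61 µV

Full-scale span = 2.56 V.
LSB = 2.56 / 2^22 = 2.56 / 4194304 = 6.10352e-07 V = 0.61 µV.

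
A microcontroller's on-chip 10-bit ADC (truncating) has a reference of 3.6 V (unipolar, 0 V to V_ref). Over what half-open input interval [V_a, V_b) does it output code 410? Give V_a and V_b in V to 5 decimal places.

LSB = 3.6/2^10 = 3.516 mV.
V_a = V_low + 410·LSB = 1.44141 V; V_b = V_low + 411·LSB = 1.44492 V.

[1.44141 V, 1.44492 V)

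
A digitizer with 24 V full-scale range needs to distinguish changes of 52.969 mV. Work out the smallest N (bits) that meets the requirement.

Number of steps required ≥ 24 V / 52.969 mV = 453.10.
Need 2^N ≥ 453.10; 2^8 = 256, 2^9 = 512.
Minimum N = 9.

9 bits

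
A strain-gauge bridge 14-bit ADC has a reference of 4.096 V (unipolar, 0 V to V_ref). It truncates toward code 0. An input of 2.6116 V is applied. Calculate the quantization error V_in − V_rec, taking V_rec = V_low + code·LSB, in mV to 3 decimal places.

One LSB is 4.096 V / 16384 = 250.00 µV.
Scaled input = 10446.4000 LSBs, so code = 10446.
Reconstructed: 2.6115 V.
V_in − V_rec = 0.0001 V = 0.100 mV.

0.100 mV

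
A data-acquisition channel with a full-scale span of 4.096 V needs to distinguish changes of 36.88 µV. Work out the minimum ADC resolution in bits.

Number of steps required ≥ 4.096 V / 36.88 µV = 111062.91.
Need 2^N ≥ 111062.91; 2^16 = 65536, 2^17 = 131072.
Minimum N = 17.

17 bits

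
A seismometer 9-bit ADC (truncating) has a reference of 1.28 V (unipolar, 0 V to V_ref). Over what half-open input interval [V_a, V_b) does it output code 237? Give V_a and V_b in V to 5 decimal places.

[0.59250 V, 0.59500 V)

LSB = 1.28/2^9 = 2.500 mV.
V_a = V_low + 237·LSB = 0.5925 V; V_b = V_low + 238·LSB = 0.595 V.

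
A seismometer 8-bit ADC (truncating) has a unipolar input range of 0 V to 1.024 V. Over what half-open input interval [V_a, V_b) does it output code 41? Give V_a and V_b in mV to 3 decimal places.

[164.000 mV, 168.000 mV)

LSB = 1.024/2^8 = 4.000 mV.
V_a = V_low + 41·LSB = 0.164 V; V_b = V_low + 42·LSB = 0.168 V.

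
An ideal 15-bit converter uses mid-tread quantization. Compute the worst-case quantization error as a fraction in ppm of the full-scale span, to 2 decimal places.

15.26 ppm

Rounding → worst-case error = ½ LSB = V_FS/2^16, so 1e+06/65536 = 15.2588 ppm of full scale.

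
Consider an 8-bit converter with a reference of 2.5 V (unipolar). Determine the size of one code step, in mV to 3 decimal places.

Full-scale span = 2.5 V.
LSB = 2.5 / 2^8 = 2.5 / 256 = 0.00976562 V = 9.766 mV.

9.766 mV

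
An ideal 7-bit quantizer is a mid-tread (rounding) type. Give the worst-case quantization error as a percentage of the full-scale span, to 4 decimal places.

0.3906 %

Rounding → worst-case error = ½ LSB = V_FS/2^8, so 100/256 = 0.390625 % of full scale.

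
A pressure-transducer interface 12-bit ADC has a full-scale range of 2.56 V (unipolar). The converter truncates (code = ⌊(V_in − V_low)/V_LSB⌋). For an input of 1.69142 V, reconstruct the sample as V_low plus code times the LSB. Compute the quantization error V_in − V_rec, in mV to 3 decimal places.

0.170 mV

One LSB is 2.56 V / 4096 = 0.625 mV.
Scaled input = 2706.2720 LSBs, so code = 2706.
Code 2706 maps back to 0 + 2706×0.000625 V = 1.69125 V.
Error = 1.69142 − 1.69125 = 0.00017 V = 0.170 mV.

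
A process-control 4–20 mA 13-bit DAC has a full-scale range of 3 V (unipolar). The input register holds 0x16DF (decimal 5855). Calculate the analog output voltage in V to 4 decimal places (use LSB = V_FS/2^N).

2.1442 V

LSB = 3 V / 2^13 = 366.21 µV.
Code 0x16DF = 5855 decimal.
V_out = 0 + 5855 × 0.000366211 V = 2.14417 V.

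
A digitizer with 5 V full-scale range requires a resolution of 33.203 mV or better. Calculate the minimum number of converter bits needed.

Number of steps required ≥ 5 V / 33.203 mV = 150.59.
Need 2^N ≥ 150.59; 2^7 = 128, 2^8 = 256.
Minimum N = 8.

8 bits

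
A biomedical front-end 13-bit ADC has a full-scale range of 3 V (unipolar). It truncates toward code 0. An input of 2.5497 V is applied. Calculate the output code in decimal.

With 8192 levels over 3 V, one step is 366.21 µV.
Input sits at 6962.381 steps above V_low.
⌊·⌋(6962.381) = 6962.

code 6962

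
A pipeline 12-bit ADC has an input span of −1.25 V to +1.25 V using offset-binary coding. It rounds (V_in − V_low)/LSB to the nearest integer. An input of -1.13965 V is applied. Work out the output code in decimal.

LSB = 2.5 V / 4096 = 0.610 mV.
(-1.13965 − (−1.25)) / 0.000610352 = 180.797 LSBs.
Round → code 181.

code 181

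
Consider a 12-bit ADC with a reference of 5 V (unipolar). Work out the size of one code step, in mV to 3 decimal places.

Full-scale span = 5 V.
LSB = 5 / 2^12 = 5 / 4096 = 0.0012207 V = 1.221 mV.

1.221 mV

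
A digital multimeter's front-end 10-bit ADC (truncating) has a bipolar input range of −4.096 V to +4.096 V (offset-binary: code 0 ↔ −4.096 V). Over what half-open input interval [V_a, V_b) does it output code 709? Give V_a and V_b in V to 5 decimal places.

LSB = 8.192/2^10 = 8.000 mV.
V_a = V_low + 709·LSB = 1.576 V; V_b = V_low + 710·LSB = 1.584 V.

[1.57600 V, 1.58400 V)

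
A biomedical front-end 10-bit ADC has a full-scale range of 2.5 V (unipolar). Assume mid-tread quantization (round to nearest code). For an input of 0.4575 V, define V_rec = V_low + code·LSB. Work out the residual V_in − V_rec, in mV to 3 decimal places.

0.957 mV

One LSB is 2.5 V / 1024 = 2.441 mV.
Scaled input = 187.3920 LSBs, so code = 187.
Reconstructed: 0.45654297 V.
Difference: 0.000957031 V → 0.957 mV.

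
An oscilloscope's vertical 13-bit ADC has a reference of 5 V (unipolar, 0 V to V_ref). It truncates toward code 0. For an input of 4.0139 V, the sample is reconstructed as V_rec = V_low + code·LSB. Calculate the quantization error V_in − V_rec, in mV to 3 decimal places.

0.228 mV

One LSB is 5 V / 8192 = 0.610 mV.
(V_in − V_low)/LSB = (4.0139 − 0)/0.000610352 = 6576.3738 → code 6576 (floor).
Reconstructed: 4.0136719 V.
V_in − V_rec = 0.000228125 V = 0.228 mV.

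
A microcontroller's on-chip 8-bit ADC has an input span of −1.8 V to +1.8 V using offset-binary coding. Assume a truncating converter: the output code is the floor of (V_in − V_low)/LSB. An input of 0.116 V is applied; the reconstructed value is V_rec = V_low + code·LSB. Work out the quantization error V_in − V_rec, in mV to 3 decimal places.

3.500 mV

Step size: 3.6 V ÷ 2^8 = 14.062 mV.
(V_in − V_low)/LSB = (0.116 − (−1.8))/0.0140625 = 136.2489 → code 136 (floor).
Code 136 maps back to (−1.8) + 136×0.0140625 V = 0.1125 V.
Difference: 0.0035 V → 3.500 mV.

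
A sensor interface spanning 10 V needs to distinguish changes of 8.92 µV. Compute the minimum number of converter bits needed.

Number of steps required ≥ 10 V / 8.92 µV = 1121076.23.
Need 2^N ≥ 1121076.23; 2^20 = 1048576, 2^21 = 2097152.
Minimum N = 21.

21 bits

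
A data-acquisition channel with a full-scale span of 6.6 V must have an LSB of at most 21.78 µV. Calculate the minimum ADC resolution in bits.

Number of steps required ≥ 6.6 V / 21.78 µV = 303030.30.
Need 2^N ≥ 303030.30; 2^18 = 262144, 2^19 = 524288.
Minimum N = 19.

19 bits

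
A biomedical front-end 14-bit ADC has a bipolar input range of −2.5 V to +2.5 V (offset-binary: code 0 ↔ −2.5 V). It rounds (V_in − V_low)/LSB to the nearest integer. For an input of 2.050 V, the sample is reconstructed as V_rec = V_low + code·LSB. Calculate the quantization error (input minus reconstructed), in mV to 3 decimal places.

0.134 mV

LSB = 5/2^14 = 305.18 µV.
Scaled input = 14909.4400 LSBs, so code = 14909.
Code 14909 maps back to (−2.5) + 14909×0.000305176 V = 2.0498657 V.
Difference: 0.000134277 V → 0.134 mV.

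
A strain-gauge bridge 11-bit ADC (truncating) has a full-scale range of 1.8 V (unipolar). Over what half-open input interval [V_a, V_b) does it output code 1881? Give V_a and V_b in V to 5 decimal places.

LSB = 1.8/2^11 = 0.879 mV.
V_a = V_low + 1881·LSB = 1.65322 V; V_b = V_low + 1882·LSB = 1.6541 V.

[1.65322 V, 1.65410 V)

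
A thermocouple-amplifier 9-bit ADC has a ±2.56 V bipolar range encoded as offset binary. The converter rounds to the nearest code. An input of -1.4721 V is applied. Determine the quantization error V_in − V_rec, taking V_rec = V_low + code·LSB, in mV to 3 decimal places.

-2.100 mV

One LSB is 5.12 V / 512 = 10.000 mV.
(-1.4721 − (−2.56))/0.01 = 108.7900; round gives code 109.
V_rec = (−2.56) + 109·0.01 = -1.47 V.
Error = -1.4721 − (−1.47) = -0.0021 V = -2.100 mV.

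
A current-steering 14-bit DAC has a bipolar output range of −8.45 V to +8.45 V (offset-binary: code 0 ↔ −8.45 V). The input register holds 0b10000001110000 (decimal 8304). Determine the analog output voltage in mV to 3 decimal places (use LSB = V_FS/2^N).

LSB = 16.9 V / 2^14 = 1.031 mV.
Code 0b10000001110000 = 8304 decimal.
V_out = (−8.45) + 8304 × 0.00103149 V = 0.115527 V.
= 115.527 mV.

115.527 mV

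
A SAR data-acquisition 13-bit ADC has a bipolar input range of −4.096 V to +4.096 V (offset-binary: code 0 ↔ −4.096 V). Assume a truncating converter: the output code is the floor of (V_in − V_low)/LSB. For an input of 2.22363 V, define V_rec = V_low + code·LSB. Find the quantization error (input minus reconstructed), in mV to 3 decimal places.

0.630 mV

Step size: 8.192 V ÷ 2^13 = 1.000 mV.
(2.22363 − (−4.096))/0.001 = 6319.6300; ⌊·⌋ gives code 6319.
V_rec = (−4.096) + 6319·0.001 = 2.223 V.
Difference: 0.00063 V → 0.630 mV.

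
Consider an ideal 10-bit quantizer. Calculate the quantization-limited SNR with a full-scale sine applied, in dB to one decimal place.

SNR ≈ 6.02·N + 1.76 dB = 6.02·10 + 1.76 = 61.96 dB.

62.0 dB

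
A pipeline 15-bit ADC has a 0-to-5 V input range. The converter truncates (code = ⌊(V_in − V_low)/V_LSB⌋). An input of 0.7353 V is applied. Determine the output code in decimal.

LSB = 5 V / 32768 = 152.59 µV.
(V_in − V_low)/LSB = (0.7353 − 0) / 0.000152588 = 4818.862.
Floor → code 4818.

code 4818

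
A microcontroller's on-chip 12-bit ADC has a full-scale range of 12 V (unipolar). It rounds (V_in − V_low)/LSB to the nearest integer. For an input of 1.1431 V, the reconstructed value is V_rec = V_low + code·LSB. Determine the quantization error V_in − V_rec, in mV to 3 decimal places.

0.522 mV

One LSB is 12 V / 4096 = 2.930 mV.
(1.1431 − 0)/0.00292969 = 390.1781; round gives code 390.
Reconstructed: 1.1425781 V.
Error = 1.1431 − 1.1425781 = 0.000521875 V = 0.522 mV.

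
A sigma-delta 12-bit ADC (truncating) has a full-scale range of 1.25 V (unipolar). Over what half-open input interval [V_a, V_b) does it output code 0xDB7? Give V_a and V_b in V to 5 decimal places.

[1.07147 V, 1.07178 V)

LSB = 1.25/2^12 = 305.18 µV.
Code 0xDB7 = 3511 decimal.
V_a = V_low + 3511·LSB = 1.07147 V; V_b = V_low + 3512·LSB = 1.07178 V.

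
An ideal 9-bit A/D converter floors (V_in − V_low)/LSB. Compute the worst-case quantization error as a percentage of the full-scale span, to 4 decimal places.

0.1953 %

Truncating → worst-case error = 1 LSB = V_FS/2^9, so 100/512 = 0.195312 % of full scale.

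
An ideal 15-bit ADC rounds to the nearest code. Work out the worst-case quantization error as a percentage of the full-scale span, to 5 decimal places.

0.00153 %

Rounding → worst-case error = ½ LSB = V_FS/2^16, so 100/65536 = 0.00152588 % of full scale.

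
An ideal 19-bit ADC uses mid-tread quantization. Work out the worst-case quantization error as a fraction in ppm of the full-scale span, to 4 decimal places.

Rounding → worst-case error = ½ LSB = V_FS/2^20, so 1e+06/1048576 = 0.953674 ppm of full scale.

0.9537 ppm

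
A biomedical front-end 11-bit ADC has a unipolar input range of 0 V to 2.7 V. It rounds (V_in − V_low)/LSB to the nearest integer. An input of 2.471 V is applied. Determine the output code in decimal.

With 2048 levels over 2.7 V, one step is 1.318 mV.
(2.471 − 0) / 0.00131836 = 1874.299 LSBs.
So the output code is 1874.

code 1874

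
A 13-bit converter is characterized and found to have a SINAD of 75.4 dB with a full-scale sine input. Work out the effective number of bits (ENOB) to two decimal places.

12.23 bits

ENOB = (SINAD − 1.76) / 6.02 = (75.4 − 1.76)/6.02 = 12.233.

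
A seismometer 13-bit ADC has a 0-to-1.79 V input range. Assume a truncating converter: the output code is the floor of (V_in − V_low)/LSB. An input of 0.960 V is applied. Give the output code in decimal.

code 4393

With 8192 levels over 1.79 V, one step is 218.51 µV.
(0.960 − 0) / 0.000218506 = 4393.475 LSBs.
⌊·⌋(4393.475) = 4393.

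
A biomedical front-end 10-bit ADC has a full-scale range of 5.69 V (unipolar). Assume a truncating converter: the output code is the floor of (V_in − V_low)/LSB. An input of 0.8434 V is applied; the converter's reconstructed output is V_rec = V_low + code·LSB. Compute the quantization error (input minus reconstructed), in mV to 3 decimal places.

4.347 mV

LSB = 5.69/2^10 = 5.557 mV.
(0.8434 − 0)/0.00555664 = 151.7824; ⌊·⌋ gives code 151.
Code 151 maps back to 0 + 151×0.00555664 V = 0.83905273 V.
Error = 0.8434 − 0.83905273 = 0.00434727 V = 4.347 mV.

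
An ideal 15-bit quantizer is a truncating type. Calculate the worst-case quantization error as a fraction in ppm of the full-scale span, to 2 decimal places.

30.52 ppm

Truncating → worst-case error = 1 LSB = V_FS/2^15, so 1e+06/32768 = 30.5176 ppm of full scale.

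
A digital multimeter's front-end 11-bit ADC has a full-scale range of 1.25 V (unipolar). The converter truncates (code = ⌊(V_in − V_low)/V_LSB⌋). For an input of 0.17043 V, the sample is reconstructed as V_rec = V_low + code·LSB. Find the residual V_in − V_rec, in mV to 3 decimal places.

0.142 mV

LSB = 1.25/2^11 = 0.610 mV.
(V_in − V_low)/LSB = (0.17043 − 0)/0.000610352 = 279.2325 → code 279 (floor).
Code 279 maps back to 0 + 279×0.000610352 V = 0.17028809 V.
Difference: 0.000141914 V → 0.142 mV.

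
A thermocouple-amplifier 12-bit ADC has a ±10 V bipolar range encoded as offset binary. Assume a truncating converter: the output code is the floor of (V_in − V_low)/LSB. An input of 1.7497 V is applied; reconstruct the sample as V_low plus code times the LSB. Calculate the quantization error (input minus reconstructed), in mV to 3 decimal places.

1.653 mV

LSB = 20/2^12 = 4.883 mV.
Scaled input = 2406.3386 LSBs, so code = 2406.
V_rec = (−10) + 2406·0.00488281 = 1.7480469 V.
Difference: 0.00165313 V → 1.653 mV.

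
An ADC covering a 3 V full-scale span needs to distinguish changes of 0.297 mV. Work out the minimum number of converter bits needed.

14 bits

Number of steps required ≥ 3 V / 0.297 mV = 10101.01.
Need 2^N ≥ 10101.01; 2^13 = 8192, 2^14 = 16384.
Minimum N = 14.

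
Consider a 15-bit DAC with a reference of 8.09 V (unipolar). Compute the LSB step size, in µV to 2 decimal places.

Full-scale span = 8.09 V.
LSB = 8.09 / 2^15 = 8.09 / 32768 = 0.000246887 V = 246.89 µV.

246.89 µV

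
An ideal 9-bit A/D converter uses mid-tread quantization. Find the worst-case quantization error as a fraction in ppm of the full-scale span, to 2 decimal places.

976.56 ppm

Rounding → worst-case error = ½ LSB = V_FS/2^10, so 1e+06/1024 = 976.562 ppm of full scale.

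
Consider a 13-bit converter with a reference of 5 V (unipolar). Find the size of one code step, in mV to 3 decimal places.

0.610 mV

Full-scale span = 5 V.
LSB = 5 / 2^13 = 5 / 8192 = 0.000610352 V = 0.610 mV.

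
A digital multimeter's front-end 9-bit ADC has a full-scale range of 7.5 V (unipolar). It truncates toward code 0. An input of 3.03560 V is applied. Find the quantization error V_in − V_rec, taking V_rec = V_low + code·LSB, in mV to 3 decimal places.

3.373 mV

One LSB is 7.5 V / 512 = 14.648 mV.
(3.03560 − 0)/0.0146484 = 207.2303; ⌊·⌋ gives code 207.
Reconstructed: 3.0322266 V.
Error = 3.03560 − 3.0322266 = 0.00337344 V = 3.373 mV.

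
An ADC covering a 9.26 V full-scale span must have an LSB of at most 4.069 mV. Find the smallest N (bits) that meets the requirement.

12 bits

Number of steps required ≥ 9.26 V / 4.069 mV = 2275.74.
Need 2^N ≥ 2275.74; 2^11 = 2048, 2^12 = 4096.
Minimum N = 12.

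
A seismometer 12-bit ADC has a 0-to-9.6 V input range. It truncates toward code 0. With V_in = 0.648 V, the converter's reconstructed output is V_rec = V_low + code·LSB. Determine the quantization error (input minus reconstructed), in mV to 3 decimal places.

1.125 mV

Step size: 9.6 V ÷ 2^12 = 2.344 mV.
(0.648 − 0)/0.00234375 = 276.4800; ⌊·⌋ gives code 276.
V_rec = 0 + 276·0.00234375 = 0.646875 V.
Error = 0.648 − 0.646875 = 0.001125 V = 1.125 mV.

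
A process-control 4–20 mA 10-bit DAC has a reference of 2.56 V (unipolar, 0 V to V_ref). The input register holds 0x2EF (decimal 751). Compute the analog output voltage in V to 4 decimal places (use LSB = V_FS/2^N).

LSB = 2.56 V / 2^10 = 2.500 mV.
Code 0x2EF = 751 decimal.
V_out = 0 + 751 × 0.0025 V = 1.8775 V.

1.8775 V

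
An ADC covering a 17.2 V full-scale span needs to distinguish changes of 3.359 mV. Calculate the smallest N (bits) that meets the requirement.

13 bits

Number of steps required ≥ 17.2 V / 3.359 mV = 5120.57.
Need 2^N ≥ 5120.57; 2^12 = 4096, 2^13 = 8192.
Minimum N = 13.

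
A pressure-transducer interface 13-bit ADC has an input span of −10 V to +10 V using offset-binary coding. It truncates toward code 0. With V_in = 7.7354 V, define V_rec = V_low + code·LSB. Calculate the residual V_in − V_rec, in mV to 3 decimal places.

LSB = 20/2^13 = 2.441 mV.
Scaled input = 7264.4198 LSBs, so code = 7264.
Code 7264 maps back to (−10) + 7264×0.00244141 V = 7.734375 V.
Error = 7.7354 − 7.734375 = 0.001025 V = 1.025 mV.

1.025 mV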